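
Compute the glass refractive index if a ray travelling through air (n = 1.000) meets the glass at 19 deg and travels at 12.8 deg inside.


Apply Snell's law: n1 * sin(theta1) = n2 * sin(theta2)
  n2 = n1 * sin(theta1) / sin(theta2)
  sin(19) = 0.325568
  sin(12.8) = 0.221548
  n2 = 1.000 * 0.325568 / 0.221548 = 1.4695

1.4695


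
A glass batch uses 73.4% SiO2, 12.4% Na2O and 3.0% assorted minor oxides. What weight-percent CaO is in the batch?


Pieces sum to 100%:
  CaO = 100 - (SiO2 + Na2O + others)
  CaO = 100 - (73.4 + 12.4 + 3.0) = 11.2%

11.2%


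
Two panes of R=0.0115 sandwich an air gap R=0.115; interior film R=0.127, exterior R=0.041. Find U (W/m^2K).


Total thermal resistance (series):
  R_total = R_in + R_glass + R_air + R_glass + R_out
  R_total = 0.127 + 0.0115 + 0.115 + 0.0115 + 0.041 = 0.306 m^2K/W
U-value = 1 / R_total = 1 / 0.306 = 3.268 W/m^2K

3.268 W/m^2K


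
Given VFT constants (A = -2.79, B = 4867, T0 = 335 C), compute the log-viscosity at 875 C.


VFT equation: log(eta) = A + B / (T - T0)
  T - T0 = 875 - 335 = 540
  B / (T - T0) = 4867 / 540 = 9.013
  log(eta) = -2.79 + 9.013 = 6.223

6.223


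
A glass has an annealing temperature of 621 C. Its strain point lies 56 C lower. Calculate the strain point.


Strain point = annealing point - difference:
  T_strain = 621 - 56 = 565 C

565 C


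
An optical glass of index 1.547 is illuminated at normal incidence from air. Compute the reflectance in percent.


Fresnel reflectance at normal incidence:
  R = ((n - 1)/(n + 1))^2
  (n - 1)/(n + 1) = (1.547 - 1)/(1.547 + 1) = 0.214762
  R = 0.214762^2 = 0.0461227
  R(%) = 0.0461227 * 100 = 4.612%

4.612%


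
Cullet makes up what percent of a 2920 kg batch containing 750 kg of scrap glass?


Cullet ratio = (cullet mass / total batch mass) * 100
  Ratio = 750 / 2920 * 100 = 25.68%

25.68%


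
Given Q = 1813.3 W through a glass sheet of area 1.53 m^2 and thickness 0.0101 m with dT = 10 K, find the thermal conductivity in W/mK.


Fourier's law rearranged: k = Q * t / (A * dT)
  Numerator = 1813.3 * 0.0101 = 18.31433
  Denominator = 1.53 * 10 = 15.3
  k = 18.31433 / 15.3 = 1.197 W/mK

1.197 W/mK


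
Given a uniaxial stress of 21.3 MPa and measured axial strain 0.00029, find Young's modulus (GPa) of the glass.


Young's modulus: E = stress / strain
  E = 21.3 MPa / 0.00029 = 73448.28 MPa
Convert to GPa: 73448.28 / 1000 = 73.45 GPa

73.45 GPa


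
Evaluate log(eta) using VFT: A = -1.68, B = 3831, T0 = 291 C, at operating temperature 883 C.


VFT equation: log(eta) = A + B / (T - T0)
  T - T0 = 883 - 291 = 592
  B / (T - T0) = 3831 / 592 = 6.471
  log(eta) = -1.68 + 6.471 = 4.791

4.791


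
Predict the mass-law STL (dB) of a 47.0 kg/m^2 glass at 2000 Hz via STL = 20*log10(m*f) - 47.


Mass law: STL = 20 * log10(m * f) - 47
  m * f = 47.0 * 2000 = 94000
  log10(94000) = 4.97313
  STL = 20 * 4.97313 - 47 = 99.4626 - 47 = 52.5 dB

52.5 dB


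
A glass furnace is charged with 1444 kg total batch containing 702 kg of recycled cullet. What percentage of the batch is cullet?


Cullet ratio = (cullet mass / total batch mass) * 100
  Ratio = 702 / 1444 * 100 = 48.61%

48.61%


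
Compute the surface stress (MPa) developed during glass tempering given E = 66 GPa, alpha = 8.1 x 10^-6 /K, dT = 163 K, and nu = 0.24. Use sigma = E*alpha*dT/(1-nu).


Tempering stress: sigma = E * alpha * dT / (1 - nu)
  E (MPa) = 66 * 1000 = 66000
  Numerator = 66000 * (8.1 x 10^-6) * 163 = 87.1398
  Denominator = 1 - 0.24 = 0.76
  sigma = 87.1398 / 0.76 = 114.7 MPa

114.7 MPa


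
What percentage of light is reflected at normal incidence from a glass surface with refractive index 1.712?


Fresnel reflectance at normal incidence:
  R = ((n - 1)/(n + 1))^2
  (n - 1)/(n + 1) = (1.712 - 1)/(1.712 + 1) = 0.262537
  R = 0.262537^2 = 0.0689257
  R(%) = 0.0689257 * 100 = 6.893%

6.893%


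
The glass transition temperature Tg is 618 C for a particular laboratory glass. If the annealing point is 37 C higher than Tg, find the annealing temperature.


The annealing temperature is Tg plus the offset:
  T_anneal = 618 + 37 = 655 C

655 C


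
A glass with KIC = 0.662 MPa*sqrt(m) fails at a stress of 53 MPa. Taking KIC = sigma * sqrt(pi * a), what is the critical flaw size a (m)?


Rearrange KIC = sigma * sqrt(pi * a):
  sqrt(pi * a) = KIC / sigma
  sqrt(pi * a) = 0.662 / 53 = 0.012491
  a = (KIC / sigma)^2 / pi
  a = 0.012491^2 / pi = 0.0000497 m

0.0000497 m


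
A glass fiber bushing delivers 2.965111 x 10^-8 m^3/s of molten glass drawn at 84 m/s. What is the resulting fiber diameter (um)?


Cross-sectional area from continuity:
  A = Q / v = 2.965111 x 10^-8 / 84 = 3.529894 x 10^-10 m^2
Diameter from circular cross-section:
  d = sqrt(4A / pi) * 10^6 (m -> um)
  d = sqrt(4 * 3.529894 x 10^-10 / pi) * 10^6 = 21.2 um

21.2 um


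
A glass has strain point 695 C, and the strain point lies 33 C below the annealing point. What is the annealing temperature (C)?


T_anneal = T_strain + gap:
  T_anneal = 695 + 33 = 728 C

728 C


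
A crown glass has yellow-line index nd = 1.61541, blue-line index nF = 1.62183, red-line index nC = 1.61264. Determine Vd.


Abbe number formula: Vd = (nd - 1) / (nF - nC)
  nd - 1 = 1.61541 - 1 = 0.61541
  nF - nC = 1.62183 - 1.61264 = 0.00919
  Vd = 0.61541 / 0.00919 = 66.97

66.97


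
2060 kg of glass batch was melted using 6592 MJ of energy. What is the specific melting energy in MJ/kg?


Rearrange E = m * s for s:
  s = E / m
  s = 6592 / 2060 = 3.2 MJ/kg

3.2 MJ/kg


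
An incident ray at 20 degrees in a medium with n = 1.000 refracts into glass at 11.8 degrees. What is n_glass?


Apply Snell's law: n1 * sin(theta1) = n2 * sin(theta2)
  n2 = n1 * sin(theta1) / sin(theta2)
  sin(20) = 0.34202
  sin(11.8) = 0.204496
  n2 = 1.000 * 0.34202 / 0.204496 = 1.6725

1.6725


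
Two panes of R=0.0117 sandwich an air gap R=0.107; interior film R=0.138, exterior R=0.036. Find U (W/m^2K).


Total thermal resistance (series):
  R_total = R_in + R_glass + R_air + R_glass + R_out
  R_total = 0.138 + 0.0117 + 0.107 + 0.0117 + 0.036 = 0.3044 m^2K/W
U-value = 1 / R_total = 1 / 0.3044 = 3.285 W/m^2K

3.285 W/m^2K


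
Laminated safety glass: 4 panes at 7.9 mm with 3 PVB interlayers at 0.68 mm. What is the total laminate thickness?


Total thickness = glass contribution + PVB contribution
  Glass: 4 * 7.9 = 31.6 mm
  PVB: 3 * 0.68 = 2.04 mm
  Total = 31.6 + 2.04 = 33.64 mm

33.64 mm


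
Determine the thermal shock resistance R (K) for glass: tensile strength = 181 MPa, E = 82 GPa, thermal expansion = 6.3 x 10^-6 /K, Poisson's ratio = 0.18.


Thermal shock resistance: R = sigma * (1 - nu) / (E * alpha)
  Numerator = 181 * (1 - 0.18) = 148.42
  Denominator = 82 * 1000 * (6.3 x 10^-6) = 0.5166
  R = 148.42 / 0.5166 = 287.3 K

287.3 K


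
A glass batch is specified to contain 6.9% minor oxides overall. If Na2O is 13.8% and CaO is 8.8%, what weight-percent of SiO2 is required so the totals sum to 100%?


Known pieces sum to 100%:
  SiO2 = 100 - (others + Na2O + CaO)
  SiO2 = 100 - (6.9 + 13.8 + 8.8) = 70.5%

70.5%


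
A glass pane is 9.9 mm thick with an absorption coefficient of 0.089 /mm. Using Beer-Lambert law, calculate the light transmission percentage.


Beer-Lambert law: T = exp(-alpha * thickness)
  exponent = -0.089 * 9.9 = -0.8811
  T = exp(-0.8811) = 0.4143
  Percentage = 0.4143 * 100 = 41.43%

41.43%


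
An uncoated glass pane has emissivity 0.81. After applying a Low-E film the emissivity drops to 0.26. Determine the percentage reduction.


Percentage reduction = (1 - coated/uncoated) * 100
  Ratio = 0.26 / 0.81 = 0.321
  Reduction = (1 - 0.321) * 100 = 67.9%

67.9%


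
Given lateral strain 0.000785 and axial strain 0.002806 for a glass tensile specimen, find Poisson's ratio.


Poisson's ratio: nu = lateral strain / axial strain
  nu = 0.000785 / 0.002806 = 0.2798

0.2798


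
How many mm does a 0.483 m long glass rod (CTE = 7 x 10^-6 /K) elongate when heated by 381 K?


Thermal expansion formula: dL = alpha * L0 * dT
  dL = (7 x 10^-6) * 0.483 * 381 = 0.00128816 m
Convert to mm: 0.00128816 * 1000 = 1.2882 mm

1.2882 mm


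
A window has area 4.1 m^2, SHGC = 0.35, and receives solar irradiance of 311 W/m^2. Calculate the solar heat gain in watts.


Solar heat gain: Q = Area * SHGC * Irradiance
  Q = 4.1 * 0.35 * 311 = 446.3 W

446.3 W


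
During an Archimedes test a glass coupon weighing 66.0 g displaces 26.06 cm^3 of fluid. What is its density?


Use the definition of density:
  rho = mass / volume
  rho = 66.0 / 26.06 = 2.533 g/cm^3

2.533 g/cm^3


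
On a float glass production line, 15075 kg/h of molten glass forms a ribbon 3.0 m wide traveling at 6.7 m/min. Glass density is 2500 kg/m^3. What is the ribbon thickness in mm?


Ribbon cross-section from mass balance:
  Volume rate = throughput / density = 15075 / 2500 = 6.03 m^3/h
  thickness = volume rate / (speed * 60 * width), i.e.
  thickness = throughput / (60 * speed * width * density) * 1000
  thickness = 15075 / (60 * 6.7 * 3.0 * 2500) * 1000 = 5.0 mm

5.0 mm


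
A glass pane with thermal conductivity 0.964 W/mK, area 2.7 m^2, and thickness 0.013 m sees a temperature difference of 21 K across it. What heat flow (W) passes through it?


Fourier's law: Q = k * A * dT / t
  Q = 0.964 * 2.7 * 21 / 0.013
  Q = 54.6588 / 0.013 = 4204.5 W

4204.5 W


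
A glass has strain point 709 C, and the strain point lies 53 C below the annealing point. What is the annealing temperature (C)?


T_anneal = T_strain + gap:
  T_anneal = 709 + 53 = 762 C

762 C


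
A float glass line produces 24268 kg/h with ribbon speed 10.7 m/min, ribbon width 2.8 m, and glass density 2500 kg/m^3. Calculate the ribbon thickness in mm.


Ribbon cross-section from mass balance:
  Volume rate = throughput / density = 24268 / 2500 = 9.7072 m^3/h
  thickness = volume rate / (speed * 60 * width), i.e.
  thickness = throughput / (60 * speed * width * density) * 1000
  thickness = 24268 / (60 * 10.7 * 2.8 * 2500) * 1000 = 5.4 mm

5.4 mm


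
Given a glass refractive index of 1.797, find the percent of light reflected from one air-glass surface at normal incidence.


Fresnel reflectance at normal incidence:
  R = ((n - 1)/(n + 1))^2
  (n - 1)/(n + 1) = (1.797 - 1)/(1.797 + 1) = 0.284948
  R = 0.284948^2 = 0.0811954
  R(%) = 0.0811954 * 100 = 8.12%

8.12%


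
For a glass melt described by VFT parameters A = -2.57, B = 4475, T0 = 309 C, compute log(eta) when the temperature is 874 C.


VFT equation: log(eta) = A + B / (T - T0)
  T - T0 = 874 - 309 = 565
  B / (T - T0) = 4475 / 565 = 7.92
  log(eta) = -2.57 + 7.92 = 5.35

5.35


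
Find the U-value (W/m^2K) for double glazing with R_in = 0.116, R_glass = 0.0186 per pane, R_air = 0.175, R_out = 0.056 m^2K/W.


Total thermal resistance (series):
  R_total = R_in + R_glass + R_air + R_glass + R_out
  R_total = 0.116 + 0.0186 + 0.175 + 0.0186 + 0.056 = 0.3842 m^2K/W
U-value = 1 / R_total = 1 / 0.3842 = 2.603 W/m^2K

2.603 W/m^2K


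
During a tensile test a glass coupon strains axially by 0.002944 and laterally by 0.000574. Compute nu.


Poisson's ratio: nu = lateral strain / axial strain
  nu = 0.000574 / 0.002944 = 0.195

0.195


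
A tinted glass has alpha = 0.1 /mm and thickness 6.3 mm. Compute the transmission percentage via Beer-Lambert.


Beer-Lambert law: T = exp(-alpha * thickness)
  exponent = -0.1 * 6.3 = -0.63
  T = exp(-0.63) = 0.5326
  Percentage = 0.5326 * 100 = 53.26%

53.26%


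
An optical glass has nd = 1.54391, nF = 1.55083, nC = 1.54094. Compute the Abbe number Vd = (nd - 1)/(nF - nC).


Abbe number formula: Vd = (nd - 1) / (nF - nC)
  nd - 1 = 1.54391 - 1 = 0.54391
  nF - nC = 1.55083 - 1.54094 = 0.00989
  Vd = 0.54391 / 0.00989 = 55.0

55.0


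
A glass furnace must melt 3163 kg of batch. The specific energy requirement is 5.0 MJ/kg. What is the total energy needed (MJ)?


Total energy = mass * specific energy
  E = 3163 * 5.0 = 15815 MJ

15815 MJ


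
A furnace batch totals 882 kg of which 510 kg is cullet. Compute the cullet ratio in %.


Cullet ratio = (cullet mass / total batch mass) * 100
  Ratio = 510 / 882 * 100 = 57.82%

57.82%


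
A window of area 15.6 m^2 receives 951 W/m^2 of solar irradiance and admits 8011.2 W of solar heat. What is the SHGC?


Rearrange Q = Area * SHGC * Irradiance:
  SHGC = Q / (Area * Irradiance)
  SHGC = 8011.2 / (15.6 * 951) = 0.54

0.54


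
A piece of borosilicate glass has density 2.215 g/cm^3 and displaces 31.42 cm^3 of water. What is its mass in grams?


Rearrange rho = m / V:
  m = rho * V
  m = 2.215 * 31.42 = 69.595 g

69.595 g


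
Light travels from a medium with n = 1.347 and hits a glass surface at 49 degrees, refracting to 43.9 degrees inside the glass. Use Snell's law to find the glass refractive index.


Apply Snell's law: n1 * sin(theta1) = n2 * sin(theta2)
  n2 = n1 * sin(theta1) / sin(theta2)
  sin(49) = 0.75471
  sin(43.9) = 0.693402
  n2 = 1.347 * 0.75471 / 0.693402 = 1.4661

1.4661


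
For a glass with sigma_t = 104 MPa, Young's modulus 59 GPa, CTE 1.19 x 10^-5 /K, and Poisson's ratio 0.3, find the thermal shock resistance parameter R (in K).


Thermal shock resistance: R = sigma * (1 - nu) / (E * alpha)
  Numerator = 104 * (1 - 0.3) = 72.8
  Denominator = 59 * 1000 * (1.19 x 10^-5) = 0.7021
  R = 72.8 / 0.7021 = 103.7 K

103.7 K


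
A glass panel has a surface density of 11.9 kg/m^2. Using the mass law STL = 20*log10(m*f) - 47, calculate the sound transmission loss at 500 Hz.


Mass law: STL = 20 * log10(m * f) - 47
  m * f = 11.9 * 500 = 5950
  log10(5950) = 3.77452
  STL = 20 * 3.77452 - 47 = 75.4904 - 47 = 28.5 dB

28.5 dB


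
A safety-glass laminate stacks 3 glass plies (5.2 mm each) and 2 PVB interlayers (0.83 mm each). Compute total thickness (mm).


Total thickness = glass contribution + PVB contribution
  Glass: 3 * 5.2 = 15.6 mm
  PVB: 2 * 0.83 = 1.66 mm
  Total = 15.6 + 1.66 = 17.26 mm

17.26 mm


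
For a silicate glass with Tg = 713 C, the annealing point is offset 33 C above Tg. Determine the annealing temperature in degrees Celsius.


The annealing temperature is Tg plus the offset:
  T_anneal = 713 + 33 = 746 C

746 C


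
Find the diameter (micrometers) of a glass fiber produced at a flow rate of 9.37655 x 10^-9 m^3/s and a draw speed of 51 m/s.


Cross-sectional area from continuity:
  A = Q / v = 9.37655 x 10^-9 / 51 = 1.838539 x 10^-10 m^2
Diameter from circular cross-section:
  d = sqrt(4A / pi) * 10^6 (m -> um)
  d = sqrt(4 * 1.838539 x 10^-10 / pi) * 10^6 = 15.3 um

15.3 um


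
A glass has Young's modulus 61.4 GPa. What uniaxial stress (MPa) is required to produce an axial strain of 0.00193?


Rearrange E = sigma / epsilon:
  sigma = E * epsilon
  E (MPa) = 61.4 * 1000 = 61400
  sigma = 61400 * 0.00193 = 118.5 MPa

118.5 MPa


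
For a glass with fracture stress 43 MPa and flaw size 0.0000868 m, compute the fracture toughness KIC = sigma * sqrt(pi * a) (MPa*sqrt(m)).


Fracture toughness: KIC = sigma * sqrt(pi * a)
  pi * a = pi * 0.0000868 = 0.00027269
  sqrt(pi * a) = 0.016513
  KIC = 43 * 0.016513 = 0.71 MPa*sqrt(m)

0.71 MPa*sqrt(m)


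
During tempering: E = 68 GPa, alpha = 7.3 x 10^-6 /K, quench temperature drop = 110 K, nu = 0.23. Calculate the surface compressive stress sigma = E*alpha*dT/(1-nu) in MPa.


Tempering stress: sigma = E * alpha * dT / (1 - nu)
  E (MPa) = 68 * 1000 = 68000
  Numerator = 68000 * (7.3 x 10^-6) * 110 = 54.604
  Denominator = 1 - 0.23 = 0.77
  sigma = 54.604 / 0.77 = 70.9 MPa

70.9 MPa


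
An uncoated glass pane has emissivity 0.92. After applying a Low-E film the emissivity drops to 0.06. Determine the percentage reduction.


Percentage reduction = (1 - coated/uncoated) * 100
  Ratio = 0.06 / 0.92 = 0.0652
  Reduction = (1 - 0.0652) * 100 = 93.5%

93.5%


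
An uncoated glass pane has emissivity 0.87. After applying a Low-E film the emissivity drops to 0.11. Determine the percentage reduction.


Percentage reduction = (1 - coated/uncoated) * 100
  Ratio = 0.11 / 0.87 = 0.1264
  Reduction = (1 - 0.1264) * 100 = 87.4%

87.4%


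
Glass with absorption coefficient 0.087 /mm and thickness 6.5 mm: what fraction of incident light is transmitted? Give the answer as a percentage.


Beer-Lambert law: T = exp(-alpha * thickness)
  exponent = -0.087 * 6.5 = -0.5655
  T = exp(-0.5655) = 0.5681
  Percentage = 0.5681 * 100 = 56.81%

56.81%


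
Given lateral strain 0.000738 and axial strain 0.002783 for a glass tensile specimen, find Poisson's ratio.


Poisson's ratio: nu = lateral strain / axial strain
  nu = 0.000738 / 0.002783 = 0.2652

0.2652


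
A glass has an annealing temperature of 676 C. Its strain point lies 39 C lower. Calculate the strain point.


Strain point = annealing point - difference:
  T_strain = 676 - 39 = 637 C

637 C


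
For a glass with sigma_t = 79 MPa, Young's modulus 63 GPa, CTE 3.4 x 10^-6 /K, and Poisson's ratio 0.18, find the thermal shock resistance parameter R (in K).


Thermal shock resistance: R = sigma * (1 - nu) / (E * alpha)
  Numerator = 79 * (1 - 0.18) = 64.78
  Denominator = 63 * 1000 * (3.4 x 10^-6) = 0.2142
  R = 64.78 / 0.2142 = 302.4 K

302.4 K


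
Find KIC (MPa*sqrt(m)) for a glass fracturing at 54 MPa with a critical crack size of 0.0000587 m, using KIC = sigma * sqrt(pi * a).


Fracture toughness: KIC = sigma * sqrt(pi * a)
  pi * a = pi * 0.0000587 = 0.000184411
  sqrt(pi * a) = 0.01358
  KIC = 54 * 0.01358 = 0.733 MPa*sqrt(m)

0.733 MPa*sqrt(m)


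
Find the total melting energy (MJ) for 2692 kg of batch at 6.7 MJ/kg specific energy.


Total energy = mass * specific energy
  E = 2692 * 6.7 = 18036.4 MJ

18036.4 MJ


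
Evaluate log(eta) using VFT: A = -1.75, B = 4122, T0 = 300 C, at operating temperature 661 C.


VFT equation: log(eta) = A + B / (T - T0)
  T - T0 = 661 - 300 = 361
  B / (T - T0) = 4122 / 361 = 11.418
  log(eta) = -1.75 + 11.418 = 9.668

9.668


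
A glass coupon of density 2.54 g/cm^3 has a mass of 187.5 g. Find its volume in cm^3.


Rearrange rho = m / V:
  V = m / rho
  V = 187.5 / 2.54 = 73.819 cm^3

73.819 cm^3


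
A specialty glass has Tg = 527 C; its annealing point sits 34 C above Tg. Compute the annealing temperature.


The annealing temperature is Tg plus the offset:
  T_anneal = 527 + 34 = 561 C

561 C


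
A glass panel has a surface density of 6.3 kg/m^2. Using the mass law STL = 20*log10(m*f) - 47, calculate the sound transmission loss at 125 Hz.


Mass law: STL = 20 * log10(m * f) - 47
  m * f = 6.3 * 125 = 787.5
  log10(787.5) = 2.89625
  STL = 20 * 2.89625 - 47 = 57.925 - 47 = 10.9 dB

10.9 dB


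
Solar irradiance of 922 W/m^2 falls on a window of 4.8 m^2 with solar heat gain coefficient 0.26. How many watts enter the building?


Solar heat gain: Q = Area * SHGC * Irradiance
  Q = 4.8 * 0.26 * 922 = 1150.7 W

1150.7 W


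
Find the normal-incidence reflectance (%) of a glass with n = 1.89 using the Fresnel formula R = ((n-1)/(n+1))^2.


Fresnel reflectance at normal incidence:
  R = ((n - 1)/(n + 1))^2
  (n - 1)/(n + 1) = (1.89 - 1)/(1.89 + 1) = 0.307958
  R = 0.307958^2 = 0.0948381
  R(%) = 0.0948381 * 100 = 9.484%

9.484%


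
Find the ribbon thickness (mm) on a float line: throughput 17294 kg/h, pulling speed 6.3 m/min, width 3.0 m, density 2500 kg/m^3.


Ribbon cross-section from mass balance:
  Volume rate = throughput / density = 17294 / 2500 = 6.9176 m^3/h
  thickness = volume rate / (speed * 60 * width), i.e.
  thickness = throughput / (60 * speed * width * density) * 1000
  thickness = 17294 / (60 * 6.3 * 3.0 * 2500) * 1000 = 6.1 mm

6.1 mm


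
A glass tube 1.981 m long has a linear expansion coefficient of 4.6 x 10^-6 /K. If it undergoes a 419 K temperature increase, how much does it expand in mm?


Thermal expansion formula: dL = alpha * L0 * dT
  dL = (4.6 x 10^-6) * 1.981 * 419 = 0.00381818 m
Convert to mm: 0.00381818 * 1000 = 3.8182 mm

3.8182 mm


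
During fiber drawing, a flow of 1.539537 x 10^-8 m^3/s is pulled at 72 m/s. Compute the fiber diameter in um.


Cross-sectional area from continuity:
  A = Q / v = 1.539537 x 10^-8 / 72 = 2.138246 x 10^-10 m^2
Diameter from circular cross-section:
  d = sqrt(4A / pi) * 10^6 (m -> um)
  d = sqrt(4 * 2.138246 x 10^-10 / pi) * 10^6 = 16.5 um

16.5 um


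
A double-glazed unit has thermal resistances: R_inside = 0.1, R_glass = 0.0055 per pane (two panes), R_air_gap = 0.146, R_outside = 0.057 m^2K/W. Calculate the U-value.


Total thermal resistance (series):
  R_total = R_in + R_glass + R_air + R_glass + R_out
  R_total = 0.1 + 0.0055 + 0.146 + 0.0055 + 0.057 = 0.314 m^2K/W
U-value = 1 / R_total = 1 / 0.314 = 3.185 W/m^2K

3.185 W/m^2K


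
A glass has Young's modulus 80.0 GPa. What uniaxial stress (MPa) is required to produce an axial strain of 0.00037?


Rearrange E = sigma / epsilon:
  sigma = E * epsilon
  E (MPa) = 80.0 * 1000 = 80000
  sigma = 80000 * 0.00037 = 29.6 MPa

29.6 MPa


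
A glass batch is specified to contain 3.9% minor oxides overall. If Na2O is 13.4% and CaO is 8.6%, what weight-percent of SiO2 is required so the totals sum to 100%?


Known pieces sum to 100%:
  SiO2 = 100 - (others + Na2O + CaO)
  SiO2 = 100 - (3.9 + 13.4 + 8.6) = 74.1%

74.1%


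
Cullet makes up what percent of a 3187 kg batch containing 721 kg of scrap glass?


Cullet ratio = (cullet mass / total batch mass) * 100
  Ratio = 721 / 3187 * 100 = 22.62%

22.62%


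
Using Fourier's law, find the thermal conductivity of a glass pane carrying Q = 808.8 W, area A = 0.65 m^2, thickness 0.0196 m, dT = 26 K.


Fourier's law rearranged: k = Q * t / (A * dT)
  Numerator = 808.8 * 0.0196 = 15.85248
  Denominator = 0.65 * 26 = 16.9
  k = 15.85248 / 16.9 = 0.938 W/mK

0.938 W/mK


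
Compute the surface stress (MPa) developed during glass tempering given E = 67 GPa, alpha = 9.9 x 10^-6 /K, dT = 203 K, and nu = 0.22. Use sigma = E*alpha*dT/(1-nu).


Tempering stress: sigma = E * alpha * dT / (1 - nu)
  E (MPa) = 67 * 1000 = 67000
  Numerator = 67000 * (9.9 x 10^-6) * 203 = 134.6499
  Denominator = 1 - 0.22 = 0.78
  sigma = 134.6499 / 0.78 = 172.6 MPa

172.6 MPa


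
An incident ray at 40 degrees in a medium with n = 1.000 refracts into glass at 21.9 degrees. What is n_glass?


Apply Snell's law: n1 * sin(theta1) = n2 * sin(theta2)
  n2 = n1 * sin(theta1) / sin(theta2)
  sin(40) = 0.642788
  sin(21.9) = 0.372988
  n2 = 1.000 * 0.642788 / 0.372988 = 1.7233

1.7233


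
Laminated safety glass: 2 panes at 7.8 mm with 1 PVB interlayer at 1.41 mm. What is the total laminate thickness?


Total thickness = glass contribution + PVB contribution
  Glass: 2 * 7.8 = 15.6 mm
  PVB: 1 * 1.41 = 1.41 mm
  Total = 15.6 + 1.41 = 17.01 mm

17.01 mm


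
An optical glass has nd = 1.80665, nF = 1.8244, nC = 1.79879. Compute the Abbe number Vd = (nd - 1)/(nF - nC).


Abbe number formula: Vd = (nd - 1) / (nF - nC)
  nd - 1 = 1.80665 - 1 = 0.80665
  nF - nC = 1.8244 - 1.79879 = 0.02561
  Vd = 0.80665 / 0.02561 = 31.5

31.5


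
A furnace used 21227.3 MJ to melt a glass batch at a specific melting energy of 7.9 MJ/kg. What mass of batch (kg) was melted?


Rearrange E = m * s for m:
  m = E / s
  m = 21227.3 / 7.9 = 2687.0 kg

2687.0 kg


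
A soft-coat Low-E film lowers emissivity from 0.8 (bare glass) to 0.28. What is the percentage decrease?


Percentage reduction = (1 - coated/uncoated) * 100
  Ratio = 0.28 / 0.8 = 0.35
  Reduction = (1 - 0.35) * 100 = 65.0%

65.0%


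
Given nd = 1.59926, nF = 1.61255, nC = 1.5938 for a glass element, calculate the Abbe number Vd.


Abbe number formula: Vd = (nd - 1) / (nF - nC)
  nd - 1 = 1.59926 - 1 = 0.59926
  nF - nC = 1.61255 - 1.5938 = 0.01875
  Vd = 0.59926 / 0.01875 = 31.96

31.96


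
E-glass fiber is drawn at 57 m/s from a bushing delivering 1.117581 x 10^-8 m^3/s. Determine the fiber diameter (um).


Cross-sectional area from continuity:
  A = Q / v = 1.117581 x 10^-8 / 57 = 1.960668 x 10^-10 m^2
Diameter from circular cross-section:
  d = sqrt(4A / pi) * 10^6 (m -> um)
  d = sqrt(4 * 1.960668 x 10^-10 / pi) * 10^6 = 15.8 um

15.8 um


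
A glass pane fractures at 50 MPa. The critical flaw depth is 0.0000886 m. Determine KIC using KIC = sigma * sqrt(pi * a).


Fracture toughness: KIC = sigma * sqrt(pi * a)
  pi * a = pi * 0.0000886 = 0.000278345
  sqrt(pi * a) = 0.016684
  KIC = 50 * 0.016684 = 0.834 MPa*sqrt(m)

0.834 MPa*sqrt(m)


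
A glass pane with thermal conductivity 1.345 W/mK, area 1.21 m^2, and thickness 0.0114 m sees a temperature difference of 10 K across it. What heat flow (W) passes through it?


Fourier's law: Q = k * A * dT / t
  Q = 1.345 * 1.21 * 10 / 0.0114
  Q = 16.2745 / 0.0114 = 1427.6 W

1427.6 W


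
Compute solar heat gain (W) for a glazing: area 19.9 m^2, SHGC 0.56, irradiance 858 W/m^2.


Solar heat gain: Q = Area * SHGC * Irradiance
  Q = 19.9 * 0.56 * 858 = 9561.6 W

9561.6 W


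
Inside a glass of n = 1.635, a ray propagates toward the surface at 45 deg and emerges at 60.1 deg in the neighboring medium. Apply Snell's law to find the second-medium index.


Apply Snell's law: n1 * sin(theta1) = n2 * sin(theta2)
  n2 = n1 * sin(theta1) / sin(theta2)
  sin(45) = 0.707107
  sin(60.1) = 0.866897
  n2 = 1.635 * 0.707107 / 0.866897 = 1.3336

1.3336


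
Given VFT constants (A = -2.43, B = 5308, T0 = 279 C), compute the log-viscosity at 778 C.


VFT equation: log(eta) = A + B / (T - T0)
  T - T0 = 778 - 279 = 499
  B / (T - T0) = 5308 / 499 = 10.637
  log(eta) = -2.43 + 10.637 = 8.207

8.207


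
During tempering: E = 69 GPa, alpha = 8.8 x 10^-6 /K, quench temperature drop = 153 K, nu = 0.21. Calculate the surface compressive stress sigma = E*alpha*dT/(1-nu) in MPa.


Tempering stress: sigma = E * alpha * dT / (1 - nu)
  E (MPa) = 69 * 1000 = 69000
  Numerator = 69000 * (8.8 x 10^-6) * 153 = 92.9016
  Denominator = 1 - 0.21 = 0.79
  sigma = 92.9016 / 0.79 = 117.6 MPa

117.6 MPa


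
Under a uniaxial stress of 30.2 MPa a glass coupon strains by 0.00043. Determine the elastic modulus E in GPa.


Young's modulus: E = stress / strain
  E = 30.2 MPa / 0.00043 = 70232.56 MPa
Convert to GPa: 70232.56 / 1000 = 70.23 GPa

70.23 GPa


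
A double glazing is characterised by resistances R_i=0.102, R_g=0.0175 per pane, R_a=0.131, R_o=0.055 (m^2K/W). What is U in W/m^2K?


Total thermal resistance (series):
  R_total = R_in + R_glass + R_air + R_glass + R_out
  R_total = 0.102 + 0.0175 + 0.131 + 0.0175 + 0.055 = 0.323 m^2K/W
U-value = 1 / R_total = 1 / 0.323 = 3.096 W/m^2K

3.096 W/m^2K


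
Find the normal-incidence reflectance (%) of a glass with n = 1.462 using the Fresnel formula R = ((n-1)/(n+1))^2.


Fresnel reflectance at normal incidence:
  R = ((n - 1)/(n + 1))^2
  (n - 1)/(n + 1) = (1.462 - 1)/(1.462 + 1) = 0.187652
  R = 0.187652^2 = 0.0352133
  R(%) = 0.0352133 * 100 = 3.521%

3.521%


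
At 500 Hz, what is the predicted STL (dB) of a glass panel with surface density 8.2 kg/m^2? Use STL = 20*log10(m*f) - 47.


Mass law: STL = 20 * log10(m * f) - 47
  m * f = 8.2 * 500 = 4100
  log10(4100) = 3.61278
  STL = 20 * 3.61278 - 47 = 72.2556 - 47 = 25.3 dB

25.3 dB


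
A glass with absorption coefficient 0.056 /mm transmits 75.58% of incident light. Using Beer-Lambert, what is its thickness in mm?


Rearrange T = exp(-alpha * thickness):
  thickness = -ln(T) / alpha
  T = 75.58/100 = 0.7558
  ln(T) = -0.27998
  -ln(T) = 0.27998
  thickness = 0.27998 / 0.056 = 5.0 mm

5.0 mm


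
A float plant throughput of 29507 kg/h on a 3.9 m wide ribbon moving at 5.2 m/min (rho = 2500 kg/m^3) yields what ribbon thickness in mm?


Ribbon cross-section from mass balance:
  Volume rate = throughput / density = 29507 / 2500 = 11.8028 m^3/h
  thickness = volume rate / (speed * 60 * width), i.e.
  thickness = throughput / (60 * speed * width * density) * 1000
  thickness = 29507 / (60 * 5.2 * 3.9 * 2500) * 1000 = 9.7 mm

9.7 mm


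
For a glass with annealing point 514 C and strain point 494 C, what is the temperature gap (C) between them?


Gap = T_anneal - T_strain:
  gap = 514 - 494 = 20 C

20 C


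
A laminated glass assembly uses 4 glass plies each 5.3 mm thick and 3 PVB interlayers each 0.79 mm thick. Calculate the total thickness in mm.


Total thickness = glass contribution + PVB contribution
  Glass: 4 * 5.3 = 21.2 mm
  PVB: 3 * 0.79 = 2.37 mm
  Total = 21.2 + 2.37 = 23.57 mm

23.57 mm


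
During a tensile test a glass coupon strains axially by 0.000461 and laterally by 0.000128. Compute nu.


Poisson's ratio: nu = lateral strain / axial strain
  nu = 0.000128 / 0.000461 = 0.2777

0.2777


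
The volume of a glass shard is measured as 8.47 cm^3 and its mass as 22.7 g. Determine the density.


Use the definition of density:
  rho = mass / volume
  rho = 22.7 / 8.47 = 2.68 g/cm^3

2.68 g/cm^3


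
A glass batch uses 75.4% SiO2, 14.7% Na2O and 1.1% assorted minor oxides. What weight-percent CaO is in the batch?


Pieces sum to 100%:
  CaO = 100 - (SiO2 + Na2O + others)
  CaO = 100 - (75.4 + 14.7 + 1.1) = 8.8%

8.8%


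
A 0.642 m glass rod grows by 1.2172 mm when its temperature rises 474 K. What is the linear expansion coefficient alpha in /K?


Rearrange dL = alpha * L0 * dT for alpha:
  alpha = dL / (L0 * dT)
  alpha = (1.2172 / 1000) / (0.642 * 474) = 0.000004 /K = 4 x 10^-6 /K

4 x 10^-6 /K


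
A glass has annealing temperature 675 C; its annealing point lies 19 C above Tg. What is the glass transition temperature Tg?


Rearrange T_anneal = Tg + offset for Tg:
  Tg = T_anneal - offset = 675 - 19 = 656 C

656 C


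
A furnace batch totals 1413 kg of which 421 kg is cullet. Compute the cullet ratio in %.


Cullet ratio = (cullet mass / total batch mass) * 100
  Ratio = 421 / 1413 * 100 = 29.79%

29.79%


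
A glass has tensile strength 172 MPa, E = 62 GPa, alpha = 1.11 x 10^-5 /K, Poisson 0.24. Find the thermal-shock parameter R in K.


Thermal shock resistance: R = sigma * (1 - nu) / (E * alpha)
  Numerator = 172 * (1 - 0.24) = 130.72
  Denominator = 62 * 1000 * (1.11 x 10^-5) = 0.6882
  R = 130.72 / 0.6882 = 189.9 K

189.9 K


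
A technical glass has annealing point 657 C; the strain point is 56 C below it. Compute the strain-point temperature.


Strain point = annealing point - difference:
  T_strain = 657 - 56 = 601 C

601 C


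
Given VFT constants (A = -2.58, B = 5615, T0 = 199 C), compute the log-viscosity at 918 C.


VFT equation: log(eta) = A + B / (T - T0)
  T - T0 = 918 - 199 = 719
  B / (T - T0) = 5615 / 719 = 7.809
  log(eta) = -2.58 + 7.809 = 5.229

5.229


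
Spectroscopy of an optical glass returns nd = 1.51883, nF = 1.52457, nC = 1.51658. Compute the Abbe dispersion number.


Abbe number formula: Vd = (nd - 1) / (nF - nC)
  nd - 1 = 1.51883 - 1 = 0.51883
  nF - nC = 1.52457 - 1.51658 = 0.00799
  Vd = 0.51883 / 0.00799 = 64.93

64.93


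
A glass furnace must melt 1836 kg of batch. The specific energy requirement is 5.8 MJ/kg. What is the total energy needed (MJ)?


Total energy = mass * specific energy
  E = 1836 * 5.8 = 10648.8 MJ

10648.8 MJ


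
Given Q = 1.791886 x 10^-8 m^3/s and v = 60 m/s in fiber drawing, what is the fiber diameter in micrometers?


Cross-sectional area from continuity:
  A = Q / v = 1.791886 x 10^-8 / 60 = 2.986477 x 10^-10 m^2
Diameter from circular cross-section:
  d = sqrt(4A / pi) * 10^6 (m -> um)
  d = sqrt(4 * 2.986477 x 10^-10 / pi) * 10^6 = 19.5 um

19.5 um


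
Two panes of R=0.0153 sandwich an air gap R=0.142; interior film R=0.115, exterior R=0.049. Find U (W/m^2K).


Total thermal resistance (series):
  R_total = R_in + R_glass + R_air + R_glass + R_out
  R_total = 0.115 + 0.0153 + 0.142 + 0.0153 + 0.049 = 0.3366 m^2K/W
U-value = 1 / R_total = 1 / 0.3366 = 2.971 W/m^2K

2.971 W/m^2K


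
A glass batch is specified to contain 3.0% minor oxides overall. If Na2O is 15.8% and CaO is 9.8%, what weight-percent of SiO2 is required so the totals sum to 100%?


Known pieces sum to 100%:
  SiO2 = 100 - (others + Na2O + CaO)
  SiO2 = 100 - (3.0 + 15.8 + 9.8) = 71.4%

71.4%


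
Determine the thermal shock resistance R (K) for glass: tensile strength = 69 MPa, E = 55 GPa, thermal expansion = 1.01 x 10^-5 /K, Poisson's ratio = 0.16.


Thermal shock resistance: R = sigma * (1 - nu) / (E * alpha)
  Numerator = 69 * (1 - 0.16) = 57.96
  Denominator = 55 * 1000 * (1.01 x 10^-5) = 0.5555
  R = 57.96 / 0.5555 = 104.3 K

104.3 K


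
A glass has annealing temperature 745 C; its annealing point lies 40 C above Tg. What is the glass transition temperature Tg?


Rearrange T_anneal = Tg + offset for Tg:
  Tg = T_anneal - offset = 745 - 40 = 705 C

705 C


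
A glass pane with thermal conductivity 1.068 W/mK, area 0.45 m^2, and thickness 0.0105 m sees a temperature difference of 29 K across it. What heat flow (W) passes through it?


Fourier's law: Q = k * A * dT / t
  Q = 1.068 * 0.45 * 29 / 0.0105
  Q = 13.9374 / 0.0105 = 1327.4 W

1327.4 W


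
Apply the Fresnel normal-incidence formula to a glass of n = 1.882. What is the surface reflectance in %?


Fresnel reflectance at normal incidence:
  R = ((n - 1)/(n + 1))^2
  (n - 1)/(n + 1) = (1.882 - 1)/(1.882 + 1) = 0.306037
  R = 0.306037^2 = 0.0936586
  R(%) = 0.0936586 * 100 = 9.366%

9.366%


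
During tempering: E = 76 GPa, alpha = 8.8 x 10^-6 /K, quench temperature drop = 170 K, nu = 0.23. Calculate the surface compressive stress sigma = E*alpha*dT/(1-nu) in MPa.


Tempering stress: sigma = E * alpha * dT / (1 - nu)
  E (MPa) = 76 * 1000 = 76000
  Numerator = 76000 * (8.8 x 10^-6) * 170 = 113.696
  Denominator = 1 - 0.23 = 0.77
  sigma = 113.696 / 0.77 = 147.7 MPa

147.7 MPa


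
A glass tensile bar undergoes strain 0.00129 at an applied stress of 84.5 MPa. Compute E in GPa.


Young's modulus: E = stress / strain
  E = 84.5 MPa / 0.00129 = 65503.88 MPa
Convert to GPa: 65503.88 / 1000 = 65.5 GPa

65.5 GPa


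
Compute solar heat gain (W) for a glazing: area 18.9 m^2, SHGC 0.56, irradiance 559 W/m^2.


Solar heat gain: Q = Area * SHGC * Irradiance
  Q = 18.9 * 0.56 * 559 = 5916.5 W

5916.5 W


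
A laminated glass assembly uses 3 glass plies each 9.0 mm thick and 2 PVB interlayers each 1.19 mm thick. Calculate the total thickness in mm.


Total thickness = glass contribution + PVB contribution
  Glass: 3 * 9.0 = 27.0 mm
  PVB: 2 * 1.19 = 2.38 mm
  Total = 27.0 + 2.38 = 29.38 mm

29.38 mm


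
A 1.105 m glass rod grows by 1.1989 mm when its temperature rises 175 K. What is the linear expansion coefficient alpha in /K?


Rearrange dL = alpha * L0 * dT for alpha:
  alpha = dL / (L0 * dT)
  alpha = (1.1989 / 1000) / (1.105 * 175) = 0.0000062 /K = 6.2 x 10^-6 /K

6.2 x 10^-6 /K


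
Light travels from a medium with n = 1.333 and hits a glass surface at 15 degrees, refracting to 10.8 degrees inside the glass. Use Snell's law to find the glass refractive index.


Apply Snell's law: n1 * sin(theta1) = n2 * sin(theta2)
  n2 = n1 * sin(theta1) / sin(theta2)
  sin(15) = 0.258819
  sin(10.8) = 0.187381
  n2 = 1.333 * 0.258819 / 0.187381 = 1.8412

1.8412


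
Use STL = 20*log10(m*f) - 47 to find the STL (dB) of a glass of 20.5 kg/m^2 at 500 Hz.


Mass law: STL = 20 * log10(m * f) - 47
  m * f = 20.5 * 500 = 10250
  log10(10250) = 4.01072
  STL = 20 * 4.01072 - 47 = 80.2144 - 47 = 33.2 dB

33.2 dB


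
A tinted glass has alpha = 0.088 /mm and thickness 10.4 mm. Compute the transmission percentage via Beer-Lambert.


Beer-Lambert law: T = exp(-alpha * thickness)
  exponent = -0.088 * 10.4 = -0.9152
  T = exp(-0.9152) = 0.4004
  Percentage = 0.4004 * 100 = 40.04%

40.04%


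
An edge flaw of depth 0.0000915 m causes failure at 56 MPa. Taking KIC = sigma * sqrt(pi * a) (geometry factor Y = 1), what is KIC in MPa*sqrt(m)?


Fracture toughness: KIC = sigma * sqrt(pi * a)
  pi * a = pi * 0.0000915 = 0.000287456
  sqrt(pi * a) = 0.016955
  KIC = 56 * 0.016955 = 0.949 MPa*sqrt(m)

0.949 MPa*sqrt(m)


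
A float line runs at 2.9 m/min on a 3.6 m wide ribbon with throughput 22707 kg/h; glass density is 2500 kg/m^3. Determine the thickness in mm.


Ribbon cross-section from mass balance:
  Volume rate = throughput / density = 22707 / 2500 = 9.0828 m^3/h
  thickness = volume rate / (speed * 60 * width), i.e.
  thickness = throughput / (60 * speed * width * density) * 1000
  thickness = 22707 / (60 * 2.9 * 3.6 * 2500) * 1000 = 14.5 mm

14.5 mm


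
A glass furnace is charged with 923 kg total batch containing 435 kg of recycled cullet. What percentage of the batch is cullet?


Cullet ratio = (cullet mass / total batch mass) * 100
  Ratio = 435 / 923 * 100 = 47.13%

47.13%


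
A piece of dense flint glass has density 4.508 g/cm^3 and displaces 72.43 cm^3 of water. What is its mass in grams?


Rearrange rho = m / V:
  m = rho * V
  m = 4.508 * 72.43 = 326.514 g

326.514 g


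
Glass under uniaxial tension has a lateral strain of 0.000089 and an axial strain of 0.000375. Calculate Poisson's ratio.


Poisson's ratio: nu = lateral strain / axial strain
  nu = 0.000089 / 0.000375 = 0.2373

0.2373


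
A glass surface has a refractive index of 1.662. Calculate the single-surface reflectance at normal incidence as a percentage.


Fresnel reflectance at normal incidence:
  R = ((n - 1)/(n + 1))^2
  (n - 1)/(n + 1) = (1.662 - 1)/(1.662 + 1) = 0.248685
  R = 0.248685^2 = 0.0618442
  R(%) = 0.0618442 * 100 = 6.184%

6.184%


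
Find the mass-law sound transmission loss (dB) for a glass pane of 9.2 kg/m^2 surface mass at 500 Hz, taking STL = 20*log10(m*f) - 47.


Mass law: STL = 20 * log10(m * f) - 47
  m * f = 9.2 * 500 = 4600
  log10(4600) = 3.66276
  STL = 20 * 3.66276 - 47 = 73.2552 - 47 = 26.3 dB

26.3 dB


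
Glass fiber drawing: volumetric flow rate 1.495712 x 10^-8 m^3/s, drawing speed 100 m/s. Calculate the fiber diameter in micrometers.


Cross-sectional area from continuity:
  A = Q / v = 1.495712 x 10^-8 / 100 = 1.495712 x 10^-10 m^2
Diameter from circular cross-section:
  d = sqrt(4A / pi) * 10^6 (m -> um)
  d = sqrt(4 * 1.495712 x 10^-10 / pi) * 10^6 = 13.8 um

13.8 um


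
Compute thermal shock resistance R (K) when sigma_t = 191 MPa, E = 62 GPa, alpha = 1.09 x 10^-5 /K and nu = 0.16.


Thermal shock resistance: R = sigma * (1 - nu) / (E * alpha)
  Numerator = 191 * (1 - 0.16) = 160.44
  Denominator = 62 * 1000 * (1.09 x 10^-5) = 0.6758
  R = 160.44 / 0.6758 = 237.4 K

237.4 K


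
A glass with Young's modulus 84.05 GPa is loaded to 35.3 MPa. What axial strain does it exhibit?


Rearrange E = sigma / epsilon:
  epsilon = sigma / E
  E (MPa) = 84.05 * 1000 = 84050
  epsilon = 35.3 / 84050 = 0.00042

0.00042


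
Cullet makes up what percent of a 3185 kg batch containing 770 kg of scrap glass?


Cullet ratio = (cullet mass / total batch mass) * 100
  Ratio = 770 / 3185 * 100 = 24.18%

24.18%


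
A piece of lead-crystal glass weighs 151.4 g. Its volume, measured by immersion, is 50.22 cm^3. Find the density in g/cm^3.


Use the definition of density:
  rho = mass / volume
  rho = 151.4 / 50.22 = 3.015 g/cm^3

3.015 g/cm^3


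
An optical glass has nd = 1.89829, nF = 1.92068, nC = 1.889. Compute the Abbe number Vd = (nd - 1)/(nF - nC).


Abbe number formula: Vd = (nd - 1) / (nF - nC)
  nd - 1 = 1.89829 - 1 = 0.89829
  nF - nC = 1.92068 - 1.889 = 0.03168
  Vd = 0.89829 / 0.03168 = 28.36

28.36


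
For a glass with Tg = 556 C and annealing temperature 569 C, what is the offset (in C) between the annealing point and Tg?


Offset = T_anneal - Tg:
  offset = 569 - 556 = 13 C

13 C


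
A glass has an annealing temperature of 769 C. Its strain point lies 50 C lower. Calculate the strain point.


Strain point = annealing point - difference:
  T_strain = 769 - 50 = 719 C

719 C
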